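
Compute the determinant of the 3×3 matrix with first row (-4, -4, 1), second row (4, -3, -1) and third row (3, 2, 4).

133

Expand along row 1:
  + (-4) · |-3 -1; 2 4| = (-4)·(-12 − (-2)) = 40
  − (-4) · |4 -1; 3 4| = −(-4)·(16 − (-3)) = 76
  + 1 · |4 -3; 3 2| = 1·(8 − (-9)) = 17
Sum: (40) + (76) + (17) = 133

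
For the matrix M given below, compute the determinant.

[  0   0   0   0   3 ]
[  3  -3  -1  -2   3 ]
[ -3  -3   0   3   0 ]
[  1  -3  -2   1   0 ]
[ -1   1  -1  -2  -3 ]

The determinant is -288.

Expand along row 1 (it has 4 zeros):
  + (3) · M_15   where M_15 = det([3 -3 -1 -2; -3 -3 0 3; 1 -3 -2 1; -1 1 -1 -2]) = -96
det = (+1)·(3)·(-96) = -288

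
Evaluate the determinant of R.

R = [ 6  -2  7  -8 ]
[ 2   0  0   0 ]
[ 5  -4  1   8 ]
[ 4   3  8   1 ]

Expand along row 2 (it has 3 zeros):
  − (2) · M_21   where M_21 = det([-2 7 -8; -4 1 8; 3 8 1]) = 602
det = (-1)·(2)·(602) = -1204

det(R) = -1204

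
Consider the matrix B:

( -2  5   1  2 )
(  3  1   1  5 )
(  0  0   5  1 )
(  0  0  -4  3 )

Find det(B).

B is block upper-triangular with a 2×2 block and a 2×2 block on the diagonal, so its determinant equals the product of the determinants of the diagonal blocks.
det of the 2×2 block = -17
det of the 2×2 block = 19
det = (-17)·(19) = -323

The determinant is -323.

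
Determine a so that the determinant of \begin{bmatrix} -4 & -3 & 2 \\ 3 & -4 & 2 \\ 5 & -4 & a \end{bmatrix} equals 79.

Expanding along the column containing a, det(M) is linear in a: det(M) = (25)·a + (-46).
Set (25)·a + (-46) = 79  ⇒  (25)·a = 125  ⇒  a = 5.

5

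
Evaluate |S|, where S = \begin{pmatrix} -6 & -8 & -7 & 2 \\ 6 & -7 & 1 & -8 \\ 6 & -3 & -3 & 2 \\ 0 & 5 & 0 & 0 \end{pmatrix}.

Expand along row 4 (it has 3 zeros):
  + (5) · M_42   where M_42 = det([-6 -7 2; 6 1 -8; 6 -3 2]) = 504
det = (+1)·(5)·(504) = 2520

The determinant is 2520.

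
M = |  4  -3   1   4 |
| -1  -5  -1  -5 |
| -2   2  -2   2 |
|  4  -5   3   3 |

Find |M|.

The determinant is 204.

Expand along row 1:
  + (4) · M_11   where M_11 = det([-5 -1 -5; 2 -2 2; -5 3 3]) = 96
  − (-3) · M_12   where M_12 = det([-1 -1 -5; -2 -2 2; 4 3 3]) = -12
  + (1) · M_13   where M_13 = det([-1 -5 -5; -2 2 2; 4 -5 3]) = -96
  − (4) · M_14   where M_14 = det([-1 -5 -1; -2 2 -2; 4 -5 3]) = 12
det = (+1)·(4)·(96) + (-1)·(-3)·(-12) + (+1)·(1)·(-96) + (-1)·(4)·(12) = 204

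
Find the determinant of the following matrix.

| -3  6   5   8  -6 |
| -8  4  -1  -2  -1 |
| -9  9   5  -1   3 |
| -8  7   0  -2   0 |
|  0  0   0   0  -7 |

Expand along row 5 (it has 4 zeros):
  + (-7) · M_55   where M_55 = det([-3 6 5 8; -8 4 -1 -2; -9 9 5 -1; -8 7 0 -2]) = -855
det = (+1)·(-7)·(-855) = 5985

The determinant is 5985.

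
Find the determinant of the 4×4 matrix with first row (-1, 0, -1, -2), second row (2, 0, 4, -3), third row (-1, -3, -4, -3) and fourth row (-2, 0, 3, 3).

Expand along column 2 (it has 3 zeros):
  − (-3) · M_32   where M_32 = det([-1 -1 -2; 2 4 -3; -2 3 3]) = -49
det = (-1)·(-3)·(-49) = -147

The determinant is -147.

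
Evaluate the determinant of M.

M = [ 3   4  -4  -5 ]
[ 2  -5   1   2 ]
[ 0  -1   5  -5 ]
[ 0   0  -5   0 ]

det(M) = 655

Expand along row 4 (it has 3 zeros):
  − (-5) · M_43   where M_43 = det([3 4 -5; 2 -5 2; 0 -1 -5]) = 131
det = (-1)·(-5)·(131) = 655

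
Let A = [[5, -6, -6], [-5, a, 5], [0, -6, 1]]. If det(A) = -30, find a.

6

Expanding along the row containing a, det(A) is linear in a: det(A) = (5)·a + (-60).
Set (5)·a + (-60) = -30  ⇒  (5)·a = 30  ⇒  a = 6.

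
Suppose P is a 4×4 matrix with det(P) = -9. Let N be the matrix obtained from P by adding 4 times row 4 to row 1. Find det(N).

Adding a multiple of one row to another leaves the determinant unchanged.
det(N) = (1)·(-9) = -9

-9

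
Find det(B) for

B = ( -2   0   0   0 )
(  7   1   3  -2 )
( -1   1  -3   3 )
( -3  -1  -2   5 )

Expand along row 1 (it has 3 zeros):
  + (-2) · M_11   where M_11 = det([1 3 -2; 1 -3 3; -1 -2 5]) = -23
det = (+1)·(-2)·(-23) = 46

det(B) = 46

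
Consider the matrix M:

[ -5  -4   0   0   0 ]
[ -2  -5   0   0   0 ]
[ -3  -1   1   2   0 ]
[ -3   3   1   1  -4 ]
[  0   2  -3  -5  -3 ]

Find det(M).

|M| = 119

M is block lower-triangular with a 2×2 block and a 3×3 block on the diagonal, so its determinant equals the product of the determinants of the diagonal blocks.
det of the 2×2 block = 17
det of the 3×3 block = 7
det = (17)·(7) = 119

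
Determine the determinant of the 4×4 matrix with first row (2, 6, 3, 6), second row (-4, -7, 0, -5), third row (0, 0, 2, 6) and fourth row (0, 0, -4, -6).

The matrix is block upper-triangular with a 2×2 block and a 2×2 block on the diagonal, so its determinant equals the product of the determinants of the diagonal blocks.
det of the 2×2 block = 10
det of the 2×2 block = 12
det = (10)·(12) = 120

120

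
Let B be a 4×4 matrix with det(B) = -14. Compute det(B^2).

196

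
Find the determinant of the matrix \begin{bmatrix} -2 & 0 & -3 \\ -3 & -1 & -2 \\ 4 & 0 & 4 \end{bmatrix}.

-4

Expand along column 2:
  + (-1) · |-2 -3; 4 4| = (-1)·(-8 − (-12)) = -4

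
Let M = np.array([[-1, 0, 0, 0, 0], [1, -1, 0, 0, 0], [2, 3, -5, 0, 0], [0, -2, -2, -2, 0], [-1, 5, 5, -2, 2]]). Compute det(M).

M is lower triangular, so det(M) is the product of the diagonal entries:
det = (-1) · (-1) · (-5) · (-2) · (2) = 20

|M| = 20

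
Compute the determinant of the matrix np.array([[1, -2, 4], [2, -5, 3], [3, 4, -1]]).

The determinant is 63.

Expand along row 1:
  + 1 · |-5 3; 4 -1| = 1·(5 − 12) = -7
  − (-2) · |2 3; 3 -1| = −(-2)·(-2 − 9) = -22
  + 4 · |2 -5; 3 4| = 4·(8 − (-15)) = 92
Sum: (-7) + (-22) + (92) = 63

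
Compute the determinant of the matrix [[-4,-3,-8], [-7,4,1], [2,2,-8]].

Expand along column 1:
  + (-4) · |4 1; 2 -8| = (-4)·(-32 − 2) = 136
  − (-7) · |-3 -8; 2 -8| = −(-7)·(24 − (-16)) = 280
  + 2 · |-3 -8; 4 1| = 2·(-3 − (-32)) = 58
Sum: (136) + (280) + (58) = 474

474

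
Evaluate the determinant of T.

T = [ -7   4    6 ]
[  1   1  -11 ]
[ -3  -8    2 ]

|T| = 696

Expand along column 1:
  + (-7) · |1 -11; -8 2| = (-7)·(2 − 88) = 602
  − 1 · |4 6; -8 2| = −1·(8 − (-48)) = -56
  + (-3) · |4 6; 1 -11| = (-3)·(-44 − 6) = 150
Sum: (602) + (-56) + (150) = 696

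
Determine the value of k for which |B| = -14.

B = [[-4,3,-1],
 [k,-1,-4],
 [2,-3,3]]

8

Expanding along the row containing k, det(B) is linear in k: det(B) = (-6)·k + (34).
Set (-6)·k + (34) = -14  ⇒  (-6)·k = -48  ⇒  k = 8.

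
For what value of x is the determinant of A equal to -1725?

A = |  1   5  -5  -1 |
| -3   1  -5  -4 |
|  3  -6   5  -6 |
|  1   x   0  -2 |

-9

Expanding along the row containing x, det(A) is linear in x: det(A) = (200)·x + (75).
Set (200)·x + (75) = -1725  ⇒  (200)·x = -1800  ⇒  x = -9.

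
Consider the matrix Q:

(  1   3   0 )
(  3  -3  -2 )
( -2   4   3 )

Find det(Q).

Expand along row 1:
  + 1 · |-3 -2; 4 3| = 1·(-9 − (-8)) = -1
  − 3 · |3 -2; -2 3| = −3·(9 − 4) = -15
Sum: (-1) + (-15) = -16

The determinant is -16.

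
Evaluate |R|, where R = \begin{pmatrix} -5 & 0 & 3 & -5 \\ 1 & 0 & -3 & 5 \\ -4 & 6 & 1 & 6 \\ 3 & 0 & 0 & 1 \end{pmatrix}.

-72

Expand along column 2 (it has 3 zeros):
  − (6) · M_32   where M_32 = det([-5 3 -5; 1 -3 5; 3 0 1]) = 12
det = (-1)·(6)·(12) = -72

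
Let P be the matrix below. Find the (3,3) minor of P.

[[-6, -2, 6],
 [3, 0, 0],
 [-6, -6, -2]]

6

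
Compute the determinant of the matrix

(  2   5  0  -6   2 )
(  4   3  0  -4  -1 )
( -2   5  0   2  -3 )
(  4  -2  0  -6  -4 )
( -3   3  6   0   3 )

The determinant is 4920.

Expand along column 3 (it has 4 zeros):
  + (6) · M_53   where M_53 = det([2 5 -6 2; 4 3 -4 -1; -2 5 2 -3; 4 -2 -6 -4]) = 820
det = (+1)·(6)·(820) = 4920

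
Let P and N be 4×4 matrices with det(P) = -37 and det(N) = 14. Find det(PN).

det(PN) = -518

det(PN) = det(P)·det(N) = (-37)·(14) = -518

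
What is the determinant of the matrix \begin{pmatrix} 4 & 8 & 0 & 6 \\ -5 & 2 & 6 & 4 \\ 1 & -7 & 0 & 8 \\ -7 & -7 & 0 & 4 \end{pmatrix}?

The determinant is 4224.

Expand along column 3 (it has 3 zeros):
  − (6) · M_23   where M_23 = det([4 8 6; 1 -7 8; -7 -7 4]) = -704
det = (-1)·(6)·(-704) = 4224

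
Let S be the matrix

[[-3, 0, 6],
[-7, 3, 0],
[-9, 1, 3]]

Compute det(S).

93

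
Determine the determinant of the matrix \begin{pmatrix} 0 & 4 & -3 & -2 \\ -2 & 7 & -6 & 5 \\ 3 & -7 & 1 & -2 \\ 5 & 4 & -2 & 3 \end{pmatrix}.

The determinant is -1078.

Expand along row 1 (it has 1 zero):
  − (4) · M_12   where M_12 = det([-2 -6 5; 3 1 -2; 5 -2 3]) = 61
  + (-3) · M_13   where M_13 = det([-2 7 5; 3 -7 -2; 5 4 3]) = 128
  − (-2) · M_14   where M_14 = det([-2 7 -6; 3 -7 1; 5 4 -2]) = -225
det = (-1)·(4)·(61) + (+1)·(-3)·(128) + (-1)·(-2)·(-225) = -1078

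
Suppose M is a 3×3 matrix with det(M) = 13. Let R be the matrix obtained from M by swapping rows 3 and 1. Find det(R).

det(R) = -13

Swapping two rows multiplies the determinant by −1.
det(R) = (-1)·(13) = -13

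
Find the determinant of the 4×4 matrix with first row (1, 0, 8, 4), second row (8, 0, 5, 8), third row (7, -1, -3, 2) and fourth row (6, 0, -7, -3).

Expand along column 2 (it has 3 zeros):
  − (-1) · M_32   where M_32 = det([1 8 4; 8 5 8; 6 -7 -3]) = 273
det = (-1)·(-1)·(273) = 273

273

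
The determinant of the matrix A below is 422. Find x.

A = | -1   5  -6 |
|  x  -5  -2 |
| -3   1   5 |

Expanding along the row containing x, det(A) is linear in x: det(A) = (-31)·x + (143).
Set (-31)·x + (143) = 422  ⇒  (-31)·x = 279  ⇒  x = -9.

x = -9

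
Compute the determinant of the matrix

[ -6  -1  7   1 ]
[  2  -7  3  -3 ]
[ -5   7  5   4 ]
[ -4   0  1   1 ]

64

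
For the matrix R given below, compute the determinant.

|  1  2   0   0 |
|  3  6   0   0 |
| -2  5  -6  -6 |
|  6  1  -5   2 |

0

R is block lower-triangular with a 2×2 block and a 2×2 block on the diagonal, so its determinant equals the product of the determinants of the diagonal blocks.
det of the 2×2 block = 0
det of the 2×2 block = -42
det = (0)·(-42) = 0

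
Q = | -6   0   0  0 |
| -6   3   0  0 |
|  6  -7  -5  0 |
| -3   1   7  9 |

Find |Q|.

Q is lower triangular, so det(Q) is the product of the diagonal entries:
det = (-6) · (3) · (-5) · (9) = 810

det(Q) = 810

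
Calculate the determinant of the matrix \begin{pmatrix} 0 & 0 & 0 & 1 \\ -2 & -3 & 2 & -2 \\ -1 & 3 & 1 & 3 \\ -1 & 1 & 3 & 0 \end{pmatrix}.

Expand along row 1 (it has 3 zeros):
  − (1) · M_14   where M_14 = det([-2 -3 2; -1 3 1; -1 1 3]) = -18
det = (-1)·(1)·(-18) = 18

18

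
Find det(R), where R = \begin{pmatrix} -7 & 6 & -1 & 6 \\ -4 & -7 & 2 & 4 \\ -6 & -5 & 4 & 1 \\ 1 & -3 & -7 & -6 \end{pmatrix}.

Expand along row 1:
  + (-7) · M_11   where M_11 = det([-7 2 4; -5 4 1; -3 -7 -6]) = 241
  − (6) · M_12   where M_12 = det([-4 2 4; -6 4 1; 1 -7 -6]) = 150
  + (-1) · M_13   where M_13 = det([-4 -7 4; -6 -5 1; 1 -3 -6]) = 205
  − (6) · M_14   where M_14 = det([-4 -7 2; -6 -5 4; 1 -3 -7]) = 124
det = (+1)·(-7)·(241) + (-1)·(6)·(150) + (+1)·(-1)·(205) + (-1)·(6)·(124) = -3536

The determinant is -3536.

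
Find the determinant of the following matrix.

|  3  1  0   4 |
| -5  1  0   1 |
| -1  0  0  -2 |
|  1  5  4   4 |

52

Expand along column 3 (it has 3 zeros):
  − (4) · M_43   where M_43 = det([3 1 4; -5 1 1; -1 0 -2]) = -13
det = (-1)·(4)·(-13) = 52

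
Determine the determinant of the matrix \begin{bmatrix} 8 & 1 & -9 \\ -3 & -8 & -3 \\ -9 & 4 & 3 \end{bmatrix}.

696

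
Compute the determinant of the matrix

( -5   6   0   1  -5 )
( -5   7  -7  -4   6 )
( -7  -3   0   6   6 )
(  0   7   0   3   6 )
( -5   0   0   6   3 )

Expand along column 3 (it has 4 zeros):
  − (-7) · M_23   where M_23 = det([-5 6 1 -5; -7 -3 6 6; 0 7 3 6; -5 0 6 3]) = -1671
det = (-1)·(-7)·(-1671) = -11697

The determinant is -11697.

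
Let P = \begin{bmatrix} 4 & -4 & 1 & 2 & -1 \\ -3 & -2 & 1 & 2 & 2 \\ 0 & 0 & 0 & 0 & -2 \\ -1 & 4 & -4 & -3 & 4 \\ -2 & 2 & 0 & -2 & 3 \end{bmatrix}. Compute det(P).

The determinant is 116.

Expand along row 3 (it has 4 zeros):
  + (-2) · M_35   where M_35 = det([4 -4 1 2; -3 -2 1 2; -1 4 -4 -3; -2 2 0 -2]) = -58
det = (+1)·(-2)·(-58) = 116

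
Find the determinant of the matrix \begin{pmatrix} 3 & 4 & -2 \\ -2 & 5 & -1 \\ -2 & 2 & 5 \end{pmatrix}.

Expand along row 1:
  + 3 · |5 -1; 2 5| = 3·(25 − (-2)) = 81
  − 4 · |-2 -1; -2 5| = −4·(-10 − 2) = 48
  + (-2) · |-2 5; -2 2| = (-2)·(-4 − (-10)) = -12
Sum: (81) + (48) + (-12) = 117

117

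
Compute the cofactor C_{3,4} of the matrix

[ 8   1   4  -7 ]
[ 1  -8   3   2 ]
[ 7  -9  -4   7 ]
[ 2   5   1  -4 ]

Delete row 3 and column 4; the remaining 3×3 submatrix is [8 1 4; 1 -8 3; 2 5 1].
Its determinant is -95.
The cofactor carries sign (−1)^(3+4) = −1, so C_{3,4} = −(-95) = 95.

95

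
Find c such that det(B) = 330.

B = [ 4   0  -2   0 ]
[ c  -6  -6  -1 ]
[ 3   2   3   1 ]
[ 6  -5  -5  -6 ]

c = -2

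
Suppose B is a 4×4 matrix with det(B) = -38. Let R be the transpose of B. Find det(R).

The determinant is -38.

det(Bᵀ) = det(B).
det(R) = (1)·(-38) = -38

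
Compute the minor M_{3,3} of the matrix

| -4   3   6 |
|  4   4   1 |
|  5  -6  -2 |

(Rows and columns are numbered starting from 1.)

-28

Delete row 3 and column 3; the remaining 2×2 submatrix is [-4 3; 4 4].
Its determinant is (-4)·4 − 3·4 = -28.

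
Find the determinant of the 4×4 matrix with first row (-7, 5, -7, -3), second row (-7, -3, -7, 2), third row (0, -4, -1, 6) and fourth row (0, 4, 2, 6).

Expand along column 1 (it has 2 zeros):
  + (-7) · M_11   where M_11 = det([-3 -7 2; -4 -1 6; 4 2 6]) = -290
  − (-7) · M_21   where M_21 = det([5 -7 -3; -4 -1 6; 4 2 6]) = -414
det = (+1)·(-7)·(-290) + (-1)·(-7)·(-414) = -868

-868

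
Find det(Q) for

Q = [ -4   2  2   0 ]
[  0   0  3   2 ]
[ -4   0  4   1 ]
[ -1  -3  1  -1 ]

det(Q) = 18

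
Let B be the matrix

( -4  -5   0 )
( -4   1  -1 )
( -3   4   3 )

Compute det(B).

-103

Expand along column 3:
  − (-1) · |-4 -5; -3 4| = −(-1)·(-16 − 15) = -31
  + 3 · |-4 -5; -4 1| = 3·(-4 − 20) = -72
Sum: (-31) + (-72) = -103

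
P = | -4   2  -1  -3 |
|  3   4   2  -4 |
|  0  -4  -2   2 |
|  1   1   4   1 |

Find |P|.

-144

Expand along row 3 (it has 1 zero):
  − (-4) · M_32   where M_32 = det([-4 -1 -3; 3 2 -4; 1 4 1]) = -95
  + (-2) · M_33   where M_33 = det([-4 2 -3; 3 4 -4; 1 1 1]) = -43
  − (2) · M_34   where M_34 = det([-4 2 -1; 3 4 2; 1 1 4]) = -75
det = (-1)·(-4)·(-95) + (+1)·(-2)·(-43) + (-1)·(2)·(-75) = -144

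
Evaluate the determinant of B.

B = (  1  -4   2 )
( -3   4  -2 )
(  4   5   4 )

Expand along row 1:
  + 1 · |4 -2; 5 4| = 1·(16 − (-10)) = 26
  − (-4) · |-3 -2; 4 4| = −(-4)·(-12 − (-8)) = -16
  + 2 · |-3 4; 4 5| = 2·(-15 − 16) = -62
Sum: (26) + (-16) + (-62) = -52

The determinant is -52.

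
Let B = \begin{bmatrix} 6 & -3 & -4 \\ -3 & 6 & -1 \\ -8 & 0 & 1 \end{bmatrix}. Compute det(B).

det(B) = -189

Expand along column 2:
  − (-3) · |-3 -1; -8 1| = −(-3)·(-3 − 8) = -33
  + 6 · |6 -4; -8 1| = 6·(6 − 32) = -156
Sum: (-33) + (-156) = -189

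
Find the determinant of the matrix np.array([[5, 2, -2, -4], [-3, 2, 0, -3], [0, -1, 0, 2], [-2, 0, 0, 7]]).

Expand along column 3 (it has 3 zeros):
  + (-2) · M_13   where M_13 = det([-3 2 -3; 0 -1 2; -2 0 7]) = 19
det = (+1)·(-2)·(19) = -38

-38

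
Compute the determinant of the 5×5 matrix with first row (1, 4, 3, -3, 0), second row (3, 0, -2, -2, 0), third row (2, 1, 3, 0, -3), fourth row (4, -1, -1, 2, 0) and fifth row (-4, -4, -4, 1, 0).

The determinant is 69.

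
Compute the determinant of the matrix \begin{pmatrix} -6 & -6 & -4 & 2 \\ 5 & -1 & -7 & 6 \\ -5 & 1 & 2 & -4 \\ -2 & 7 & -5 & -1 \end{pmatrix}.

The determinant is -390.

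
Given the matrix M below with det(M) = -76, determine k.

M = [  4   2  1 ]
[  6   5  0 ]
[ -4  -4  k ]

Expanding along the column containing k, det(M) is linear in k: det(M) = (8)·k + (-4).
Set (8)·k + (-4) = -76  ⇒  (8)·k = -72  ⇒  k = -9.

-9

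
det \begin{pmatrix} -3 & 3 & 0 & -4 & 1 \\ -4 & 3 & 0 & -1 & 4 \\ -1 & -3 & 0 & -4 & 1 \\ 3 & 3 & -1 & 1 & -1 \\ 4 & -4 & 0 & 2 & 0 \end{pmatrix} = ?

-180

Expand along column 3 (it has 4 zeros):
  − (-1) · M_43   where M_43 = det([-3 3 -4 1; -4 3 -1 4; -1 -3 -4 1; 4 -4 2 0]) = -180
det = (-1)·(-1)·(-180) = -180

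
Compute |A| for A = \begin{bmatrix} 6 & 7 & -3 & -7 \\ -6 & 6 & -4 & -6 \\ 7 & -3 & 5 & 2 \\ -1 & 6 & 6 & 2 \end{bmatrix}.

|A| = 2282

Expand along row 1:
  + (6) · M_11   where M_11 = det([6 -4 -6; -3 5 2; 6 6 2]) = 204
  − (7) · M_12   where M_12 = det([-6 -4 -6; 7 5 2; -1 6 2]) = -206
  + (-3) · M_13   where M_13 = det([-6 6 -6; 7 -3 2; -1 6 2]) = -222
  − (-7) · M_14   where M_14 = det([-6 6 -4; 7 -3 5; -1 6 6]) = -150
det = (+1)·(6)·(204) + (-1)·(7)·(-206) + (+1)·(-3)·(-222) + (-1)·(-7)·(-150) = 2282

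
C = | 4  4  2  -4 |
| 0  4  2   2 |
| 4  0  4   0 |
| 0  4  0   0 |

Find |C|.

det(C) = 64

Expand along row 4 (it has 3 zeros):
  + (4) · M_42   where M_42 = det([4 2 -4; 0 2 2; 4 4 0]) = 16
det = (+1)·(4)·(16) = 64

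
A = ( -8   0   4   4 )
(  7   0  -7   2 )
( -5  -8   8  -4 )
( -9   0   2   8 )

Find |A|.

The determinant is -96.

Expand along column 2 (it has 3 zeros):
  − (-8) · M_32   where M_32 = det([-8 4 4; 7 -7 2; -9 2 8]) = -12
det = (-1)·(-8)·(-12) = -96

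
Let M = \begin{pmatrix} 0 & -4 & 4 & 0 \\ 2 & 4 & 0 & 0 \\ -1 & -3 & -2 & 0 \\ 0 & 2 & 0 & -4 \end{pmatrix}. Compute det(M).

Expand along column 4 (it has 3 zeros):
  + (-4) · M_44   where M_44 = det([0 -4 4; 2 4 0; -1 -3 -2]) = -24
det = (+1)·(-4)·(-24) = 96

det(M) = 96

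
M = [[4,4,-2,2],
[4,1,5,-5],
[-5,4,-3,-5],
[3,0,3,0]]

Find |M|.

|M| = -318

Expand along row 4 (it has 2 zeros):
  − (3) · M_41   where M_41 = det([4 -2 2; 1 5 -5; 4 -3 -5]) = -176
  − (3) · M_43   where M_43 = det([4 4 2; 4 1 -5; -5 4 -5]) = 282
det = (-1)·(3)·(-176) + (-1)·(3)·(282) = -318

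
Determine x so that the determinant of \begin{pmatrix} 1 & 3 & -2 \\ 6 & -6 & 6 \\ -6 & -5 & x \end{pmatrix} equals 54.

0

Expanding along the column containing x, det(A) is linear in x: det(A) = (-24)·x + (54).
Set (-24)·x + (54) = 54  ⇒  (-24)·x = 0  ⇒  x = 0.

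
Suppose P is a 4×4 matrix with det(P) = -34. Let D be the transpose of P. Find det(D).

det(Pᵀ) = det(P).
det(D) = (1)·(-34) = -34

|D| = -34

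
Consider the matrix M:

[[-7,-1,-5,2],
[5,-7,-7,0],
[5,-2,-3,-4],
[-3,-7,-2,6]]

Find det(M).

The determinant is 914.

Expand along row 2 (it has 1 zero):
  − (5) · M_21   where M_21 = det([-1 -5 2; -2 -3 -4; -7 -2 6]) = -208
  + (-7) · M_22   where M_22 = det([-7 -5 2; 5 -3 -4; -3 -2 6]) = 234
  − (-7) · M_23   where M_23 = det([-7 -1 2; 5 -2 -4; -3 -7 6]) = 216
det = (-1)·(5)·(-208) + (+1)·(-7)·(234) + (-1)·(-7)·(216) = 914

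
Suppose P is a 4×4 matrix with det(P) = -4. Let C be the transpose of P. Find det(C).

-4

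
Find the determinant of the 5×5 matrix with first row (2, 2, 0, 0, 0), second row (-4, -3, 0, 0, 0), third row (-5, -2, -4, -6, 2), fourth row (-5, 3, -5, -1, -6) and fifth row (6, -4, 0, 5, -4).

The matrix is block lower-triangular with a 2×2 block and a 3×3 block on the diagonal, so its determinant equals the product of the determinants of the diagonal blocks.
det of the 2×2 block = 2
det of the 3×3 block = -66
det = (2)·(-66) = -132

-132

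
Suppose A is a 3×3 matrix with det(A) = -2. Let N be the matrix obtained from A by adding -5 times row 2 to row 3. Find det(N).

Adding a multiple of one row to another leaves the determinant unchanged.
det(N) = (1)·(-2) = -2

The determinant is -2.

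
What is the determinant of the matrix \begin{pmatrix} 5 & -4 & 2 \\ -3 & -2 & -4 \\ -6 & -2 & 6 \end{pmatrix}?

-280

Expand along column 1:
  + 5 · |-2 -4; -2 6| = 5·(-12 − 8) = -100
  − (-3) · |-4 2; -2 6| = −(-3)·(-24 − (-4)) = -60
  + (-6) · |-4 2; -2 -4| = (-6)·(16 − (-4)) = -120
Sum: (-100) + (-60) + (-120) = -280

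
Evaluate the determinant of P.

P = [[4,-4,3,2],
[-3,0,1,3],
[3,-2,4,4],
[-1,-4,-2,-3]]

|P| = 20

Expand along row 2 (it has 1 zero):
  − (-3) · M_21   where M_21 = det([-4 3 2; -2 4 4; -4 -2 -3]) = -10
  − (1) · M_23   where M_23 = det([4 -4 2; 3 -2 4; -1 -4 -3]) = 40
  + (3) · M_24   where M_24 = det([4 -4 3; 3 -2 4; -1 -4 -2]) = 30
det = (-1)·(-3)·(-10) + (-1)·(1)·(40) + (+1)·(3)·(30) = 20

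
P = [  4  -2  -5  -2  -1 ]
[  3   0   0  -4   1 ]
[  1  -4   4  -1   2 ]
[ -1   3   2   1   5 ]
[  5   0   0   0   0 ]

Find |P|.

det(P) = -2725

Expand along row 5 (it has 4 zeros):
  + (5) · M_51   where M_51 = det([-2 -5 -2 -1; 0 0 -4 1; -4 4 -1 2; 3 2 1 5]) = -545
det = (+1)·(5)·(-545) = -2725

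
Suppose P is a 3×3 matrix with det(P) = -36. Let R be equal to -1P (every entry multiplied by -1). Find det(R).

The determinant is 36.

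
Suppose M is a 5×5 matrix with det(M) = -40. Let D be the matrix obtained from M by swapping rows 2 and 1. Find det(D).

40

Swapping two rows multiplies the determinant by −1.
det(D) = (-1)·(-40) = 40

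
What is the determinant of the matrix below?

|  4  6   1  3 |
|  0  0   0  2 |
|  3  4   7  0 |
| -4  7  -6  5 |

The determinant is -630.

Expand along row 2 (it has 3 zeros):
  + (2) · M_24   where M_24 = det([4 6 1; 3 4 7; -4 7 -6]) = -315
det = (+1)·(2)·(-315) = -630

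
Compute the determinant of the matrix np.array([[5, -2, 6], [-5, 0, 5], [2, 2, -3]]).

Expand along column 2:
  − (-2) · |-5 5; 2 -3| = −(-2)·(15 − 10) = 10
  − 2 · |5 6; -5 5| = −2·(25 − (-30)) = -110
Sum: (10) + (-110) = -100

-100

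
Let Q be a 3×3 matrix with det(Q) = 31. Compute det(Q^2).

961

det(Q^2) = (det Q)^2 = (31)^2 = 961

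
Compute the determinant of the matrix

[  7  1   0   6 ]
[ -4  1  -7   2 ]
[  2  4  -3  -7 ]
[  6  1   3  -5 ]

The determinant is -723.

Expand along row 1 (it has 1 zero):
  + (7) · M_11   where M_11 = det([1 -7 2; 4 -3 -7; 1 3 -5]) = -25
  − (1) · M_12   where M_12 = det([-4 -7 2; 2 -3 -7; 6 3 -5]) = 128
  − (6) · M_14   where M_14 = det([-4 1 -7; 2 4 -3; 6 1 3]) = 70
det = (+1)·(7)·(-25) + (-1)·(1)·(128) + (-1)·(6)·(70) = -723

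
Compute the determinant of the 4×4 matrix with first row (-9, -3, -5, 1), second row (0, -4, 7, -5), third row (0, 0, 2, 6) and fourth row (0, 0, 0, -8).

The matrix is upper triangular, so the determinant is the product of the diagonal entries:
det = (-9) · (-4) · (2) · (-8) = -576

-576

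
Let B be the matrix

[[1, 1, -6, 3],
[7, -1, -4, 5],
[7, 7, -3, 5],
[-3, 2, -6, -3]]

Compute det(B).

1280

Expand along row 1:
  + (1) · M_11   where M_11 = det([-1 -4 5; 7 -3 5; 2 -6 -3]) = -343
  − (1) · M_12   where M_12 = det([7 -4 5; 7 -3 5; -3 -6 -3]) = -6
  + (-6) · M_13   where M_13 = det([7 -1 5; 7 7 5; -3 2 -3]) = -48
  − (3) · M_14   where M_14 = det([7 -1 -4; 7 7 -3; -3 2 -6]) = -443
det = (+1)·(1)·(-343) + (-1)·(1)·(-6) + (+1)·(-6)·(-48) + (-1)·(3)·(-443) = 1280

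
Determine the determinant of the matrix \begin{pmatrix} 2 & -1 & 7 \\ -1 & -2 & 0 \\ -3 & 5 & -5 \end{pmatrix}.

-52

Expand along column 3:
  + 7 · |-1 -2; -3 5| = 7·(-5 − 6) = -77
  + (-5) · |2 -1; -1 -2| = (-5)·(-4 − 1) = 25
Sum: (-77) + (25) = -52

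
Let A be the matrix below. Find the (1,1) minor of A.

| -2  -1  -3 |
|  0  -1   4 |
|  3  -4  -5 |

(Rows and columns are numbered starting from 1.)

Delete row 1 and column 1; the remaining 2×2 submatrix is [-1 4; -4 -5].
Its determinant is (-1)·(-5) − 4·(-4) = 21.

21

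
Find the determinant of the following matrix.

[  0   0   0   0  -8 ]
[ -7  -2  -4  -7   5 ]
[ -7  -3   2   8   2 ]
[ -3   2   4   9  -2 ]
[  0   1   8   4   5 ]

18688

Expand along row 1 (it has 4 zeros):
  + (-8) · M_15   where M_15 = det([-7 -2 -4 -7; -7 -3 2 8; -3 2 4 9; 0 1 8 4]) = -2336
det = (+1)·(-8)·(-2336) = 18688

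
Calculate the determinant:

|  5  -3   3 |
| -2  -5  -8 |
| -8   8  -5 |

115

Expand along column 1:
  + 5 · |-5 -8; 8 -5| = 5·(25 − (-64)) = 445
  − (-2) · |-3 3; 8 -5| = −(-2)·(15 − 24) = -18
  + (-8) · |-3 3; -5 -8| = (-8)·(24 − (-15)) = -312
Sum: (445) + (-18) + (-312) = 115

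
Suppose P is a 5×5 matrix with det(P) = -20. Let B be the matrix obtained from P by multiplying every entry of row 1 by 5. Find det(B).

Scaling one row by 5 multiplies the determinant by 5.
det(B) = (5)·(-20) = -100

|B| = -100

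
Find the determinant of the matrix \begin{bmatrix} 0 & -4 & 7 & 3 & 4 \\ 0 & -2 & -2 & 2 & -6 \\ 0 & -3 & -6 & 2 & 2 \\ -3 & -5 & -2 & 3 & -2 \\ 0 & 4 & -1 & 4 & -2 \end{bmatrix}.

The determinant is -7086.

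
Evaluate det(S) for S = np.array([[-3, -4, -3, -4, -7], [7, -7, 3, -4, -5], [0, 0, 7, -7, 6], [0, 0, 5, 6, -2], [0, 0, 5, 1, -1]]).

S is block upper-triangular with a 2×2 block and a 3×3 block on the diagonal, so its determinant equals the product of the determinants of the diagonal blocks.
det of the 2×2 block = 49
det of the 3×3 block = -143
det = (49)·(-143) = -7007

-7007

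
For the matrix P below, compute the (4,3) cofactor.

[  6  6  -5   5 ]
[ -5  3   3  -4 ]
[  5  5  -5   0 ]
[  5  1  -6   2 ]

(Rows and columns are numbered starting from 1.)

200

Delete row 4 and column 3; the remaining 3×3 submatrix is [6 6 5; -5 3 -4; 5 5 0].
Its determinant is -200.
The cofactor carries sign (−1)^(4+3) = −1, so C_{4,3} = −(-200) = 200.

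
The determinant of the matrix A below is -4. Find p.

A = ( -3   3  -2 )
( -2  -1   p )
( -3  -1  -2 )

-1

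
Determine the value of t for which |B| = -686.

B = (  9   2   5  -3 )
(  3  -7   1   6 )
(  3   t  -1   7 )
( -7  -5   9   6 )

Expanding along the row containing t, det(B) is linear in t: det(B) = (834)·t + (6820).
Set (834)·t + (6820) = -686  ⇒  (834)·t = -7506  ⇒  t = -9.

t = -9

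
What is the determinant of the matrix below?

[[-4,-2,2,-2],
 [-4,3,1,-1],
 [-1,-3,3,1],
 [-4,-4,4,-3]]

Expand along row 1:
  + (-4) · M_11   where M_11 = det([3 1 -1; -3 3 1; -4 4 -3]) = -52
  − (-2) · M_12   where M_12 = det([-4 1 -1; -1 3 1; -4 4 -3]) = 37
  + (2) · M_13   where M_13 = det([-4 3 -1; -1 -3 1; -4 -4 -3]) = -65
  − (-2) · M_14   where M_14 = det([-4 3 1; -1 -3 3; -4 -4 4]) = -32
det = (+1)·(-4)·(-52) + (-1)·(-2)·(37) + (+1)·(2)·(-65) + (-1)·(-2)·(-32) = 88

The determinant is 88.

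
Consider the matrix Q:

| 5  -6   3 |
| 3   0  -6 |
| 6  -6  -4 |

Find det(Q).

Expand along column 2:
  − (-6) · |3 -6; 6 -4| = −(-6)·(-12 − (-36)) = 144
  − (-6) · |5 3; 3 -6| = −(-6)·(-30 − 9) = -234
Sum: (144) + (-234) = -90

The determinant is -90.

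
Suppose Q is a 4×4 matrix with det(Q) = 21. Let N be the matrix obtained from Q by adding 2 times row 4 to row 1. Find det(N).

21

Adding a multiple of one row to another leaves the determinant unchanged.
det(N) = (1)·(21) = 21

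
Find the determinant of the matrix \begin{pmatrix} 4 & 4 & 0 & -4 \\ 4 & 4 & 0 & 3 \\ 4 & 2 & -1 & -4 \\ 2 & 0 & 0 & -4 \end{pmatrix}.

-56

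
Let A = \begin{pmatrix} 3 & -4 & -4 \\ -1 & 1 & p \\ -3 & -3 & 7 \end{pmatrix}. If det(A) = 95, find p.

Expanding along the row containing p, det(A) is linear in p: det(A) = (21)·p + (-31).
Set (21)·p + (-31) = 95  ⇒  (21)·p = 126  ⇒  p = 6.

6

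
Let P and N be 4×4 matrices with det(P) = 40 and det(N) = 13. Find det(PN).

|PN| = 520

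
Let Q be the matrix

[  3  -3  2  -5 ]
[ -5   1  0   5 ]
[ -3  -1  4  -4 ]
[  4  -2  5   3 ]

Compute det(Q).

|Q| = -528

Expand along row 2 (it has 1 zero):
  − (-5) · M_21   where M_21 = det([-3 2 -5; -1 4 -4; -2 5 3]) = -89
  + (1) · M_22   where M_22 = det([3 2 -5; -3 4 -4; 4 5 3]) = 237
  + (5) · M_24   where M_24 = det([3 -3 2; -3 -1 4; 4 -2 5]) = -64
det = (-1)·(-5)·(-89) + (+1)·(1)·(237) + (+1)·(5)·(-64) = -528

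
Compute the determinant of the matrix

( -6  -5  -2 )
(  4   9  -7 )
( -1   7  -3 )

-301

Expand along column 1:
  + (-6) · |9 -7; 7 -3| = (-6)·(-27 − (-49)) = -132
  − 4 · |-5 -2; 7 -3| = −4·(15 − (-14)) = -116
  + (-1) · |-5 -2; 9 -7| = (-1)·(35 − (-18)) = -53
Sum: (-132) + (-116) + (-53) = -301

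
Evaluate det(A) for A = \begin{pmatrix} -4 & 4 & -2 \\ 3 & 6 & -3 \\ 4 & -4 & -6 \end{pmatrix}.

|A| = 288

Expand along row 1:
  + (-4) · |6 -3; -4 -6| = (-4)·(-36 − 12) = 192
  − 4 · |3 -3; 4 -6| = −4·(-18 − (-12)) = 24
  + (-2) · |3 6; 4 -4| = (-2)·(-12 − 24) = 72
Sum: (192) + (24) + (72) = 288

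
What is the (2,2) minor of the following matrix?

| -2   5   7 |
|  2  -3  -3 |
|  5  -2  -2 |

Delete row 2 and column 2; the remaining 2×2 submatrix is [-2 7; 5 -2].
Its determinant is (-2)·(-2) − 7·5 = -31.

-31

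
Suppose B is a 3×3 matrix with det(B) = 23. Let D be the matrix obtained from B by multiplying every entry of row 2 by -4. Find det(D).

Scaling one row by -4 multiplies the determinant by -4.
det(D) = (-4)·(23) = -92

-92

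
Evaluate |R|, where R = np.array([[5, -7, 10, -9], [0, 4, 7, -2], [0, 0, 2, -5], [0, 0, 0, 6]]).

R is upper triangular, so det(R) is the product of the diagonal entries:
det = (5) · (4) · (2) · (6) = 240

240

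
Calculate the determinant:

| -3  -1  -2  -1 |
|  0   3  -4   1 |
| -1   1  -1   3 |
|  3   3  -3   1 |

The determinant is -52.

Expand along row 2 (it has 1 zero):
  + (3) · M_22   where M_22 = det([-3 -2 -1; -1 -1 3; 3 -3 1]) = -50
  − (-4) · M_23   where M_23 = det([-3 -1 -1; -1 1 3; 3 3 1]) = 20
  + (1) · M_24   where M_24 = det([-3 -1 -2; -1 1 -1; 3 3 -3]) = 18
det = (+1)·(3)·(-50) + (-1)·(-4)·(20) + (+1)·(1)·(18) = -52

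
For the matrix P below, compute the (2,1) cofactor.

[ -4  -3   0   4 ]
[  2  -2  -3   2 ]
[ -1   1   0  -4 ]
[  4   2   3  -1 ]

Delete row 2 and column 1; the remaining 3×3 submatrix is [-3 0 4; 1 0 -4; 2 3 -1].
Its determinant is -24.
The cofactor carries sign (−1)^(2+1) = −1, so C_{2,1} = −(-24) = 24.

The cofactor is 24.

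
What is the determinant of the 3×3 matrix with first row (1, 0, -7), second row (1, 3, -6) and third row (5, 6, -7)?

The determinant is 78.

Expand along row 1:
  + 1 · |3 -6; 6 -7| = 1·(-21 − (-36)) = 15
  + (-7) · |1 3; 5 6| = (-7)·(6 − 15) = 63
Sum: (15) + (63) = 78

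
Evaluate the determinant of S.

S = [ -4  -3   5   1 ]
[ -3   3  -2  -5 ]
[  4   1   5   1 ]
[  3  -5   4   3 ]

|S| = 688

Expand along row 1:
  + (-4) · M_11   where M_11 = det([3 -2 -5; 1 5 1; -5 4 3]) = -96
  − (-3) · M_12   where M_12 = det([-3 -2 -5; 4 5 1; 3 4 3]) = -20
  + (5) · M_13   where M_13 = det([-3 3 -5; 4 1 1; 3 -5 3]) = 64
  − (1) · M_14   where M_14 = det([-3 3 -2; 4 1 5; 3 -5 4]) = -44
det = (+1)·(-4)·(-96) + (-1)·(-3)·(-20) + (+1)·(5)·(64) + (-1)·(1)·(-44) = 688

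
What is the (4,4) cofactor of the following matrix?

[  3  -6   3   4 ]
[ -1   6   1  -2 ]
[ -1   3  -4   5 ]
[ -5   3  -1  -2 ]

-42

Delete row 4 and column 4; the remaining 3×3 submatrix is [3 -6 3; -1 6 1; -1 3 -4].
Its determinant is -42.
The cofactor carries sign (−1)^(4+4) = +1, so C_{4,4} = +(-42) = -42.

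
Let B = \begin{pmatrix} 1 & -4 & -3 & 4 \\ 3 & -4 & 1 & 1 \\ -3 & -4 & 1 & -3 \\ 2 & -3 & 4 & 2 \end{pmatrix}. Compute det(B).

|B| = 474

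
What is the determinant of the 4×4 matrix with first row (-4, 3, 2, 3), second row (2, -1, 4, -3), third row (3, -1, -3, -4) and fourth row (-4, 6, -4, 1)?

Expand along row 1:
  + (-4) · M_11   where M_11 = det([-1 4 -3; -1 -3 -4; 6 -4 1]) = -139
  − (3) · M_12   where M_12 = det([2 4 -3; 3 -3 -4; -4 -4 1]) = 86
  + (2) · M_13   where M_13 = det([2 -1 -3; 3 -1 -4; -4 6 1]) = -9
  − (3) · M_14   where M_14 = det([2 -1 4; 3 -1 -3; -4 6 -4]) = 76
det = (+1)·(-4)·(-139) + (-1)·(3)·(86) + (+1)·(2)·(-9) + (-1)·(3)·(76) = 52

52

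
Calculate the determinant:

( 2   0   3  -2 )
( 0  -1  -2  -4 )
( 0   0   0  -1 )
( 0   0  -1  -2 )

Expand along row 3 (it has 3 zeros):
  − (-1) · M_34   where M_34 = det([2 0 3; 0 -1 -2; 0 0 -1]) = 2
det = (-1)·(-1)·(2) = 2

2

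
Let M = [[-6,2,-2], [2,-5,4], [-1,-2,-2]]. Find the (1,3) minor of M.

Delete row 1 and column 3; the remaining 2×2 submatrix is [2 -5; -1 -2].
Its determinant is 2·(-2) − (-5)·(-1) = -9.

-9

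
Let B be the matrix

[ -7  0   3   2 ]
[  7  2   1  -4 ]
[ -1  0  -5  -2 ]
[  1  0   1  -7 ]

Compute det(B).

|B| = -556

Expand along column 2 (it has 3 zeros):
  + (2) · M_22   where M_22 = det([-7 3 2; -1 -5 -2; 1 1 -7]) = -278
det = (+1)·(2)·(-278) = -556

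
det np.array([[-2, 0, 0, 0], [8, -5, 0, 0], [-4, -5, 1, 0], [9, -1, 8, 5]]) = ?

50

The matrix is lower triangular, so the determinant is the product of the diagonal entries:
det = (-2) · (-5) · (1) · (5) = 50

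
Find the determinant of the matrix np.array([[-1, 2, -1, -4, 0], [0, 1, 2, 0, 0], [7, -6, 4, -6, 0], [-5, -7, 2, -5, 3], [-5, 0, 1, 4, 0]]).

Expand along column 5 (it has 4 zeros):
  − (3) · M_45   where M_45 = det([-1 2 -1 -4; 0 1 2 0; 7 -6 4 -6; -5 0 1 4]) = -428
det = (-1)·(3)·(-428) = 1284

The determinant is 1284.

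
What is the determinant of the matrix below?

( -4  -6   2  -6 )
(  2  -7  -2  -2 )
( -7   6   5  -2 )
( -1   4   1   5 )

Expand along row 1:
  + (-4) · M_11   where M_11 = det([-7 -2 -2; 6 5 -2; 4 1 5]) = -85
  − (-6) · M_12   where M_12 = det([2 -2 -2; -7 5 -2; -1 1 5]) = -16
  + (2) · M_13   where M_13 = det([2 -7 -2; -7 6 -2; -1 4 5]) = -139
  − (-6) · M_14   where M_14 = det([2 -7 -2; -7 6 5; -1 4 1]) = 2
det = (+1)·(-4)·(-85) + (-1)·(-6)·(-16) + (+1)·(2)·(-139) + (-1)·(-6)·(2) = -22

-22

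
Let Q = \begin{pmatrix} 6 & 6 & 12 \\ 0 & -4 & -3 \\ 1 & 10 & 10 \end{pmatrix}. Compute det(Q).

|Q| = -30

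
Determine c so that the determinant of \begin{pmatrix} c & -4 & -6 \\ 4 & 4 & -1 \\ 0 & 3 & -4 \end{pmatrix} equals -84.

-4

Expanding along the row containing c, det(M) is linear in c: det(M) = (-13)·c + (-136).
Set (-13)·c + (-136) = -84  ⇒  (-13)·c = 52  ⇒  c = -4.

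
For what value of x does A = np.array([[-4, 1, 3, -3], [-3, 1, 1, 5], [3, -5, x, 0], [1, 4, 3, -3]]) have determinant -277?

x = -7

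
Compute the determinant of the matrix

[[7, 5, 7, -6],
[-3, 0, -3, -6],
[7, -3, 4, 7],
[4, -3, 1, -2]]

135

Expand along row 2 (it has 1 zero):
  − (-3) · M_21   where M_21 = det([5 7 -6; -3 4 7; -3 1 -2]) = -318
  − (-3) · M_23   where M_23 = det([7 5 -6; 7 -3 7; 4 -3 -2]) = 453
  + (-6) · M_24   where M_24 = det([7 5 7; 7 -3 4; 4 -3 1]) = 45
det = (-1)·(-3)·(-318) + (-1)·(-3)·(453) + (+1)·(-6)·(45) = 135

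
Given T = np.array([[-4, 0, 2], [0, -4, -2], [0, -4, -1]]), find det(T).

det(T) = 16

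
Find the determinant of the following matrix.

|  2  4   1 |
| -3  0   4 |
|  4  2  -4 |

Expand along column 2:
  − 4 · |-3 4; 4 -4| = −4·(12 − 16) = 16
  − 2 · |2 1; -3 4| = −2·(8 − (-3)) = -22
Sum: (16) + (-22) = -6

-6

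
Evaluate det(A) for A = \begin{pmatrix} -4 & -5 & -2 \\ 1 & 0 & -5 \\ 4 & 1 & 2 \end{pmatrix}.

Expand along column 2:
  − (-5) · |1 -5; 4 2| = −(-5)·(2 − (-20)) = 110
  − 1 · |-4 -2; 1 -5| = −1·(20 − (-2)) = -22
Sum: (110) + (-22) = 88

|A| = 88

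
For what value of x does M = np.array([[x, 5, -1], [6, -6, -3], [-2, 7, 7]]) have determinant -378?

x = 8

Expanding along the row containing x, det(M) is linear in x: det(M) = (-21)·x + (-210).
Set (-21)·x + (-210) = -378  ⇒  (-21)·x = -168  ⇒  x = 8.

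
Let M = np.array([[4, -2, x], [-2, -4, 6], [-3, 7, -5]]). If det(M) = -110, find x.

Expanding along the row containing x, det(M) is linear in x: det(M) = (-26)·x + (-32).
Set (-26)·x + (-32) = -110  ⇒  (-26)·x = -78  ⇒  x = 3.

3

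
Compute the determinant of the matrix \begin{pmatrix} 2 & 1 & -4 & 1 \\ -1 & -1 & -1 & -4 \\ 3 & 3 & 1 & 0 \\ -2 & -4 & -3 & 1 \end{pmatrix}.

-86

Expand along row 3 (it has 1 zero):
  + (3) · M_31   where M_31 = det([1 -4 1; -1 -1 -4; -4 -3 1]) = -82
  − (3) · M_32   where M_32 = det([2 -4 1; -1 -1 -4; -2 -3 1]) = -61
  + (1) · M_33   where M_33 = det([2 1 1; -1 -1 -4; -2 -4 1]) = -23
det = (+1)·(3)·(-82) + (-1)·(3)·(-61) + (+1)·(1)·(-23) = -86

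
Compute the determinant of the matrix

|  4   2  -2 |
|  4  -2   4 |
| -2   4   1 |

Expand along row 1:
  + 4 · |-2 4; 4 1| = 4·(-2 − 16) = -72
  − 2 · |4 4; -2 1| = −2·(4 − (-8)) = -24
  + (-2) · |4 -2; -2 4| = (-2)·(16 − 4) = -24
Sum: (-72) + (-24) + (-24) = -120

-120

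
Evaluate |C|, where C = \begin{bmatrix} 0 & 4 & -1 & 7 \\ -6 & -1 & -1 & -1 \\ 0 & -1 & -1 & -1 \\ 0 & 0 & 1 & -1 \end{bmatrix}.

|C| = 12

Expand along column 1 (it has 3 zeros):
  − (-6) · M_21   where M_21 = det([4 -1 7; -1 -1 -1; 0 1 -1]) = 2
det = (-1)·(-6)·(2) = 12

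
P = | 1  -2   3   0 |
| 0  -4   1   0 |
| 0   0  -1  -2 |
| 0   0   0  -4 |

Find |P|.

P is upper triangular, so det(P) is the product of the diagonal entries:
det = (1) · (-4) · (-1) · (-4) = -16

The determinant is -16.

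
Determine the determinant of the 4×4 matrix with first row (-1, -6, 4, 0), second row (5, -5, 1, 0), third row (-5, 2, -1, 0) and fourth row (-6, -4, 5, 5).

Expand along column 4 (it has 3 zeros):
  + (5) · M_44   where M_44 = det([-1 -6 4; 5 -5 1; -5 2 -1]) = -63
det = (+1)·(5)·(-63) = -315

-315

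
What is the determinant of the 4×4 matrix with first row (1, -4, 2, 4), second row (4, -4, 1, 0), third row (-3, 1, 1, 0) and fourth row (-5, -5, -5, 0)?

-400

Expand along column 4 (it has 3 zeros):
  − (4) · M_14   where M_14 = det([4 -4 1; -3 1 1; -5 -5 -5]) = 100
det = (-1)·(4)·(100) = -400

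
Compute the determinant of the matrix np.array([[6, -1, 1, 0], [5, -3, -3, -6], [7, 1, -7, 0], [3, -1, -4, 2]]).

Expand along column 4 (it has 2 zeros):
  + (-6) · M_24   where M_24 = det([6 -1 1; 7 1 -7; 3 -1 -4]) = -83
  + (2) · M_44   where M_44 = det([6 -1 1; 5 -3 -3; 7 1 -7]) = 156
det = (+1)·(-6)·(-83) + (+1)·(2)·(156) = 810

810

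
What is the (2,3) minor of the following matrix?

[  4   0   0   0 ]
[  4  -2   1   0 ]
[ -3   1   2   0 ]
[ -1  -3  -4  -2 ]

Delete row 2 and column 3; the remaining 3×3 submatrix is [4 0 0; -3 1 0; -1 -3 -2].
Its determinant is -8.

-8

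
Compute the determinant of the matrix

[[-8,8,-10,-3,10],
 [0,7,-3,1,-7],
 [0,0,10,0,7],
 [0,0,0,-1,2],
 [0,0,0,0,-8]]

-4480

The matrix is upper triangular, so the determinant is the product of the diagonal entries:
det = (-8) · (7) · (10) · (-1) · (-8) = -4480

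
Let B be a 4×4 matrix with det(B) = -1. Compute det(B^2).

1

det(B^2) = (det B)^2 = (-1)^2 = 1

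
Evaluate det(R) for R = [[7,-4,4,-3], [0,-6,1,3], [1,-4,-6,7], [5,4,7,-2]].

|R| = 2340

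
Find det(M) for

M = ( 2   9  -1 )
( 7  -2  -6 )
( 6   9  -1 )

The determinant is -224.

Expand along row 1:
  + 2 · |-2 -6; 9 -1| = 2·(2 − (-54)) = 112
  − 9 · |7 -6; 6 -1| = −9·(-7 − (-36)) = -261
  + (-1) · |7 -2; 6 9| = (-1)·(63 − (-12)) = -75
Sum: (112) + (-261) + (-75) = -224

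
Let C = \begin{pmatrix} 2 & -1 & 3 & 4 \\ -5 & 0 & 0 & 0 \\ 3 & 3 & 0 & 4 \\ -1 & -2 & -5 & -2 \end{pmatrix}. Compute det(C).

|C| = -430

Expand along row 2 (it has 3 zeros):
  − (-5) · M_21   where M_21 = det([-1 3 4; 3 0 4; -2 -5 -2]) = -86
det = (-1)·(-5)·(-86) = -430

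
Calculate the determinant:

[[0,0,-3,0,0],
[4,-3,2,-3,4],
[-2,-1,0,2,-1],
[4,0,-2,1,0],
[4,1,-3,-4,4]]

204

Expand along row 1 (it has 4 zeros):
  + (-3) · M_13   where M_13 = det([4 -3 -3 4; -2 -1 2 -1; 4 0 1 0; 4 1 -4 4]) = -68
det = (+1)·(-3)·(-68) = 204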